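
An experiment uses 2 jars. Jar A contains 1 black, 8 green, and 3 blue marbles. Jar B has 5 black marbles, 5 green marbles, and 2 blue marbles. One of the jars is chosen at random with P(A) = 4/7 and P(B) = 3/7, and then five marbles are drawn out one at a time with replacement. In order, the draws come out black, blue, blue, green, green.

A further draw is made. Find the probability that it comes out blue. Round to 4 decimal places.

0.2171

The likelihood of the observed sequence under each hypothesis: P(data | jar A) = (1/12)(3/12)(3/12)(8/12)(8/12) = 0.0023148; P(data | jar B) = (5/12)(2/12)(2/12)(5/12)(5/12) = 0.0020094.
Multiplying each by its prior: 4/7 · 0.0023148 = 0.0013228, 3/7 · 0.0020094 = 0.00086117; these sum to 0.0021839.
Normalising, the posterior is P(jar A | data) = 0.60568, P(jar B | data) = 0.39432.
The predictive probability is P(blue next | data) = (1/4)(0.60568) + (1/6)(0.39432) = 0.21714.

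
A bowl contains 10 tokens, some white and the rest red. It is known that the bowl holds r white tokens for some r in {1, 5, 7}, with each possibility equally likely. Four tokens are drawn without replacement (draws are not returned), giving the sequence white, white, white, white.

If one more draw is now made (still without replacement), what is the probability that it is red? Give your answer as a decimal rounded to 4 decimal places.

Under each hypothesis, the probability of the observed sequence is: P(data | r = 1) = (1/10)(0/9) = 0; P(data | r = 5) = (5/10)(4/9)(3/8)(2/7) = 1/42; P(data | r = 7) = (7/10)(6/9)(5/8)(4/7) = 1/6.
Weighting by the prior gives 1/3 · 0 = 0, 1/3 · 1/42 = 1/126, 1/3 · 1/6 = 1/18; with total 4/63.
The posterior is then P(r = 1 | data) = 0, P(r = 5 | data) = 1/8, P(r = 7 | data) = 7/8.
So P(red next | data) = Σ P(red next | H) P(H | data) = (5/6)(1/8) + (1/2)(7/8) = 13/24.

0.5417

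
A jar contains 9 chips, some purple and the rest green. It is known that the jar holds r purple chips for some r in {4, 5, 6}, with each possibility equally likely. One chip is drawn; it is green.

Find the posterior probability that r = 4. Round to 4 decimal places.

0.4167

Compute the likelihood of this draw for each case: P(data | r = 4) = (5/9) = 5/9; P(data | r = 5) = (4/9) = 4/9; P(data | r = 6) = (3/9) = 1/3.
The prior-weighted likelihoods are 1/3 · 5/9 = 5/27, 1/3 · 4/9 = 4/27, 1/3 · 1/3 = 1/9; summing to 4/9.
Therefore the posterior P(r = 4 | data) = (5/27) / (4/9) = 5/12.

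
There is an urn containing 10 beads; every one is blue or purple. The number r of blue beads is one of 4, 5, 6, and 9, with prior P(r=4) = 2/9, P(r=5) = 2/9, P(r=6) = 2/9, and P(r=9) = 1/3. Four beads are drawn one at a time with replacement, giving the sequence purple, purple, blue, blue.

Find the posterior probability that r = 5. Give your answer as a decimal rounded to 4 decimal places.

0.3292

For each hypothesis, P(data | H) works out to: P(data | r = 4) = (6/10)(6/10)(4/10)(4/10) = 0.0576; P(data | r = 5) = (5/10)(5/10)(5/10)(5/10) = 0.0625; P(data | r = 6) = (4/10)(4/10)(6/10)(6/10) = 0.0576; P(data | r = 9) = (1/10)(1/10)(9/10)(9/10) = 0.0081.
Multiplying each by its prior: 2/9 · 0.0576 = 0.0128, 2/9 · 0.0625 = 0.013889, 2/9 · 0.0576 = 0.0128, 1/3 · 0.0081 = 0.0027; with total 0.042189.
Hence P(r = 5 | data) = (0.013889) / (0.042189) = 0.32921.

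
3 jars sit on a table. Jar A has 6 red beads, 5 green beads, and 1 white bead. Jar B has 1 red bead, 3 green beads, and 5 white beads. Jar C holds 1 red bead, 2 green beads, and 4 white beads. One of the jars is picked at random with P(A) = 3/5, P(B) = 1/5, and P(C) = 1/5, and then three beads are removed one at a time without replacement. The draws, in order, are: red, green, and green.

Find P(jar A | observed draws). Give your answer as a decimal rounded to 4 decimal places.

Under each hypothesis, the probability of the observed sequence is: P(data | jar A) = (6/12)(5/11)(4/10) = 0.090909; P(data | jar B) = (1/9)(3/8)(2/7) = 0.011905; P(data | jar C) = (1/7)(2/6)(1/5) = 0.0095238.
The prior-weighted likelihoods are 3/5 · 0.090909 = 0.054545, 1/5 · 0.011905 = 0.002381, 1/5 · 0.0095238 = 0.0019048; summing to 0.058831.
So P(jar A | data) = (0.054545) / (0.058831) = 0.92715.

0.9272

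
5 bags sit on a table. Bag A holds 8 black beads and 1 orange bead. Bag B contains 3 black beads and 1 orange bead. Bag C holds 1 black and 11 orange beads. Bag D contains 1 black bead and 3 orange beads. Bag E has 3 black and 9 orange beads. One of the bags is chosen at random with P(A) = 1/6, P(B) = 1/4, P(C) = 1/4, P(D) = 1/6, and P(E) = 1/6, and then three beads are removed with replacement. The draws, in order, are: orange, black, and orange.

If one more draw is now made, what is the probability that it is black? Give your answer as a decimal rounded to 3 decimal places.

0.303

Under each hypothesis, the probability of the observed sequence is: P(data | bag A) = (1/9)(8/9)(1/9) = 0.010974; P(data | bag B) = (1/4)(3/4)(1/4) = 0.046875; P(data | bag C) = (11/12)(1/12)(11/12) = 0.070023; P(data | bag D) = (3/4)(1/4)(3/4) = 0.14062; P(data | bag E) = (9/12)(3/12)(9/12) = 0.14062.
The prior-weighted likelihoods are 1/6 · 0.010974 = 0.001829, 1/4 · 0.046875 = 0.011719, 1/4 · 0.070023 = 0.017506, 1/6 · 0.14062 = 0.023438, 1/6 · 0.14062 = 0.023438; with total 0.077929.
Dividing through by the total gives posterior P(bag A | data) = 0.02347, P(bag B | data) = 0.15038, P(bag C | data) = 0.22464, P(bag D | data) = 0.30076, P(bag E | data) = 0.30076.
The predictive probability is P(black next | data) = (8/9)(0.02347) + (3/4)(0.15038) + (1/12)(0.22464) + (1/4)(0.30076) + (1/4)(0.30076) = 0.30274.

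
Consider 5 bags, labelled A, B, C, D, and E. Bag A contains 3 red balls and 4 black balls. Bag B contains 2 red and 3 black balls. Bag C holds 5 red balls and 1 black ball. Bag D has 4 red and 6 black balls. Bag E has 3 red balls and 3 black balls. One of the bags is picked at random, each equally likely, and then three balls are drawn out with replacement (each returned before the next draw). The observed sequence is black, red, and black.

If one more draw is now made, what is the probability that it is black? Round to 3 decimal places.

0.554

Under each hypothesis, the probability of the observed sequence is: P(data | bag A) = (4/7)(3/7)(4/7) = 0.13994; P(data | bag B) = (3/5)(2/5)(3/5) = 0.144; P(data | bag C) = (1/6)(5/6)(1/6) = 0.023148; P(data | bag D) = (6/10)(4/10)(6/10) = 0.144; P(data | bag E) = (3/6)(3/6)(3/6) = 0.125.
Weighting by the prior gives 1/5 · 0.13994 = 0.027988, 1/5 · 0.144 = 0.0288, 1/5 · 0.023148 = 0.0046296, 1/5 · 0.144 = 0.0288, 1/5 · 0.125 = 0.025; these sum to 0.11522.
The posterior is then P(bag A | data) = 0.24292, P(bag B | data) = 0.24996, P(bag C | data) = 0.040181, P(bag D | data) = 0.24996, P(bag E | data) = 0.21698.
Averaging over the posterior, P(black next | data) = (4/7)(0.24292) + (3/5)(0.24996) + (1/6)(0.040181) + (3/5)(0.24996) + (1/2)(0.21698) = 0.55395.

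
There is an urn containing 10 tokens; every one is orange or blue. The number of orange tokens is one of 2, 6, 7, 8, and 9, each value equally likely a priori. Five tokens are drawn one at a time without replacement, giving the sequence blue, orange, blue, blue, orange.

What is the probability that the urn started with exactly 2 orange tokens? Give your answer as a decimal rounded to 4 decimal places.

0.4088

Under each hypothesis, the probability of the observed sequence is: P(data | r = 2) = (8/10)(2/9)(7/8)(6/7)(1/6) = 0.022222; P(data | r = 6) = (4/10)(6/9)(3/8)(2/7)(5/6) = 0.02381; P(data | r = 7) = (3/10)(7/9)(2/8)(1/7)(6/6) = 0.0083333; P(data | r = 8) = (2/10)(8/9)(1/8)(0/7) = 0; P(data | r = 9) = (1/10)(9/9)(0/8) = 0.
Weighting by the prior gives 1/5 · 0.022222 = 0.0044444, 1/5 · 0.02381 = 0.0047619, 1/5 · 0.0083333 = 0.0016667, 1/5 · 0 = 0, 1/5 · 0 = 0; with total 0.010873.
So P(r = 2 | data) = (0.0044444) / (0.010873) = 0.40876.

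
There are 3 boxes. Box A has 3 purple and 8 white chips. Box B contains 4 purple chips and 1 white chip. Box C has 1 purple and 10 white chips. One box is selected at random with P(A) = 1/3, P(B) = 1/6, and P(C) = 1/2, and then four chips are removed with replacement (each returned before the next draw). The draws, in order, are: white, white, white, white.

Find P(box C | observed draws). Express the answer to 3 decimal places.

0.785

Compute the likelihood of the observed sequence for each case: P(data | box A) = (8/11)(8/11)(8/11)(8/11) = 0.27976; P(data | box B) = (1/5)(1/5)(1/5)(1/5) = 0.0016; P(data | box C) = (10/11)(10/11)(10/11)(10/11) = 0.68301.
Weighting by the prior gives 1/3 · 0.27976 = 0.093254, 1/6 · 0.0016 = 0.00026667, 1/2 · 0.68301 = 0.34151; with total 0.43503.
So P(box C | data) = (0.34151) / (0.43503) = 0.78502.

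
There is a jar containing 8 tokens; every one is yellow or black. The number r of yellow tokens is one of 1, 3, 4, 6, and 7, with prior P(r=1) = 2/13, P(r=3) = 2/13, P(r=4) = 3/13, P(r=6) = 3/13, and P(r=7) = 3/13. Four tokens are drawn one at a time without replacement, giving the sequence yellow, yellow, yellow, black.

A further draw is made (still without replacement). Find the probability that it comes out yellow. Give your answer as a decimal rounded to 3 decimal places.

0.731

Compute the likelihood of the observed sequence for each case: P(data | r = 1) = (1/8)(0/7) = 0; P(data | r = 3) = (3/8)(2/7)(1/6)(5/5) = 0.017857; P(data | r = 4) = (4/8)(3/7)(2/6)(4/5) = 0.057143; P(data | r = 6) = (6/8)(5/7)(4/6)(2/5) = 0.14286; P(data | r = 7) = (7/8)(6/7)(5/6)(1/5) = 0.125.
Multiplying each by its prior: 2/13 · 0 = 0, 2/13 · 0.017857 = 0.0027473, 3/13 · 0.057143 = 0.013187, 3/13 · 0.14286 = 0.032967, 3/13 · 0.125 = 0.028846; with total 0.077747.
The posterior is then P(r = 1 | data) = 0, P(r = 3 | data) = 0.035336, P(r = 4 | data) = 0.16961, P(r = 6 | data) = 0.42403, P(r = 7 | data) = 0.37102.
So P(yellow next | data) = Σ P(yellow next | H) P(H | data) = (0)(0.035336) + (1/4)(0.16961) + (3/4)(0.42403) + (1)(0.37102) = 0.73145.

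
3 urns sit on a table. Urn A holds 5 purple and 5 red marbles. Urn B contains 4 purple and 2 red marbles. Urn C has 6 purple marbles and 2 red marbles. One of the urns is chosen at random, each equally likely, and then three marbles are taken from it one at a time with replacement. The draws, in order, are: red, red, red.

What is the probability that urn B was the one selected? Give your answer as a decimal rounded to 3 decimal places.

Compute the likelihood of the observed sequence for each case: P(data | urn A) = (5/10)(5/10)(5/10) = 0.125; P(data | urn B) = (2/6)(2/6)(2/6) = 0.037037; P(data | urn C) = (2/8)(2/8)(2/8) = 0.015625.
The prior-weighted likelihoods are 1/3 · 0.125 = 0.041667, 1/3 · 0.037037 = 0.012346, 1/3 · 0.015625 = 0.0052083; with total 0.059221.
Hence P(urn B | data) = (0.012346) / (0.059221) = 0.20847.

0.208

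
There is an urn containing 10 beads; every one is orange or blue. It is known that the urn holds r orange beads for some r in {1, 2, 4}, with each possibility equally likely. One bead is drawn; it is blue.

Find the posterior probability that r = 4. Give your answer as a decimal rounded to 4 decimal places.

0.2609

Under each hypothesis, the probability of this draw is: P(data | r = 1) = (9/10) = 9/10; P(data | r = 2) = (8/10) = 4/5; P(data | r = 4) = (6/10) = 3/5.
The prior-weighted likelihoods are 1/3 · 9/10 = 3/10, 1/3 · 4/5 = 4/15, 1/3 · 3/5 = 1/5; these sum to 23/30.
So P(r = 4 | data) = (1/5) / (23/30) = 6/23.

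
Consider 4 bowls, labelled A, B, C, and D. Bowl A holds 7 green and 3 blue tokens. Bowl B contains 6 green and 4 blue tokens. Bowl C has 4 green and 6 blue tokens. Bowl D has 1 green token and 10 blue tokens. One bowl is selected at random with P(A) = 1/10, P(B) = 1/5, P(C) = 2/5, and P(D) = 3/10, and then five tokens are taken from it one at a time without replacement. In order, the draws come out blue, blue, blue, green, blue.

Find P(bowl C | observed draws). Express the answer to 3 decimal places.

Under each hypothesis, the probability of the observed sequence is: P(data | bowl A) = (3/10)(2/9)(1/8)(7/7)(0/6) = 0; P(data | bowl B) = (4/10)(3/9)(2/8)(6/7)(1/6) = 0.0047619; P(data | bowl C) = (6/10)(5/9)(4/8)(4/7)(3/6) = 0.047619; P(data | bowl D) = (10/11)(9/10)(8/9)(1/8)(7/7) = 0.090909.
The prior-weighted likelihoods are 1/10 · 0 = 0, 1/5 · 0.0047619 = 0.00095238, 2/5 · 0.047619 = 0.019048, 3/10 · 0.090909 = 0.027273; with total 0.047273.
So P(bowl C | data) = (0.019048) / (0.047273) = 0.40293.

0.403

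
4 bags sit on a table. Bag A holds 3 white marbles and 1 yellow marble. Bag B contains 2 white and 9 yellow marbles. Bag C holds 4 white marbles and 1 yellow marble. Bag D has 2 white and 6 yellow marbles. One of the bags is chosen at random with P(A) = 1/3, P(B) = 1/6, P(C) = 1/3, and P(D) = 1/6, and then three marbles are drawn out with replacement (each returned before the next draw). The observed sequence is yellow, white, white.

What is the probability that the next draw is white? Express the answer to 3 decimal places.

The likelihood of the observed sequence under each hypothesis: P(data | bag A) = (1/4)(3/4)(3/4) = 0.14062; P(data | bag B) = (9/11)(2/11)(2/11) = 0.027047; P(data | bag C) = (1/5)(4/5)(4/5) = 0.128; P(data | bag D) = (6/8)(2/8)(2/8) = 0.046875.
The prior-weighted likelihoods are 1/3 · 0.14062 = 0.046875, 1/6 · 0.027047 = 0.0045079, 1/3 · 0.128 = 0.042667, 1/6 · 0.046875 = 0.0078125; summing to 0.10186.
Normalising, the posterior is P(bag A | data) = 0.46018, P(bag B | data) = 0.044255, P(bag C | data) = 0.41887, P(bag D | data) = 0.076697.
Averaging over the posterior, P(white next | data) = (3/4)(0.46018) + (2/11)(0.044255) + (4/5)(0.41887) + (1/4)(0.076697) = 0.70745.

0.707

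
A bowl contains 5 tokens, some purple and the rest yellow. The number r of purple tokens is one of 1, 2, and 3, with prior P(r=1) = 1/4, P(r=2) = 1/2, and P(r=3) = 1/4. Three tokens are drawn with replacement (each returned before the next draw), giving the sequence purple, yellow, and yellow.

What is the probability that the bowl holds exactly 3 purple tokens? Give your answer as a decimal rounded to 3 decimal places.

0.188

Under each hypothesis, the probability of the observed sequence is: P(data | r = 1) = (1/5)(4/5)(4/5) = 16/125; P(data | r = 2) = (2/5)(3/5)(3/5) = 18/125; P(data | r = 3) = (3/5)(2/5)(2/5) = 12/125.
Weighting by the prior gives 1/4 · 16/125 = 4/125, 1/2 · 18/125 = 9/125, 1/4 · 12/125 = 3/125; with total 16/125.
Therefore the posterior P(r = 3 | data) = (3/125) / (16/125) = 3/16.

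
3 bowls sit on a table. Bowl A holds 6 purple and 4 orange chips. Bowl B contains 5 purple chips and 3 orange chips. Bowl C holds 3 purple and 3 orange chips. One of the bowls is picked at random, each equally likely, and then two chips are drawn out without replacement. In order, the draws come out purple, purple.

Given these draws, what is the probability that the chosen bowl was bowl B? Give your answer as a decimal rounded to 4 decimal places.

Under each hypothesis, the probability of the observed sequence is: P(data | bowl A) = (6/10)(5/9) = 1/3; P(data | bowl B) = (5/8)(4/7) = 5/14; P(data | bowl C) = (3/6)(2/5) = 1/5.
The prior-weighted likelihoods are 1/3 · 1/3 = 1/9, 1/3 · 5/14 = 5/42, 1/3 · 1/5 = 1/15; summing to 187/630.
By Bayes' rule, P(bowl B | data) = (5/42) / (187/630) = 75/187.

0.4011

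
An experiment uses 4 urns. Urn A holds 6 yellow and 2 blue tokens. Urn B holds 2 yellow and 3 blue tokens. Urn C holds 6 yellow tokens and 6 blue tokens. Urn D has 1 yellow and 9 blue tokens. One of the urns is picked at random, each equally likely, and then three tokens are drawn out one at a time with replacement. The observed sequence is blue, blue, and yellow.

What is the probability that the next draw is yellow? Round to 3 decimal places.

For each hypothesis, P(data | H) works out to: P(data | urn A) = (2/8)(2/8)(6/8) = 0.046875; P(data | urn B) = (3/5)(3/5)(2/5) = 0.144; P(data | urn C) = (6/12)(6/12)(6/12) = 0.125; P(data | urn D) = (9/10)(9/10)(1/10) = 0.081.
Multiplying each by its prior: 1/4 · 0.046875 = 0.011719, 1/4 · 0.144 = 0.036, 1/4 · 0.125 = 0.03125, 1/4 · 0.081 = 0.02025; these sum to 0.099219.
Dividing through by the total gives posterior P(urn A | data) = 0.11811, P(urn B | data) = 0.36283, P(urn C | data) = 0.31496, P(urn D | data) = 0.20409.
So P(yellow next | data) = Σ P(yellow next | H) P(H | data) = (3/4)(0.11811) + (2/5)(0.36283) + (1/2)(0.31496) + (1/10)(0.20409) = 0.41161.

0.412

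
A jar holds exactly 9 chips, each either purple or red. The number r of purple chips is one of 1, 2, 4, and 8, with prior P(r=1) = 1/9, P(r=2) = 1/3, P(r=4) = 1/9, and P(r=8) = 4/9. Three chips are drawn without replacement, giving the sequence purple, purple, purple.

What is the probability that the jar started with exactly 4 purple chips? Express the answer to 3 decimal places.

For each hypothesis, P(data | H) works out to: P(data | r = 1) = (1/9)(0/8) = 0; P(data | r = 2) = (2/9)(1/8)(0/7) = 0; P(data | r = 4) = (4/9)(3/8)(2/7) = 1/21; P(data | r = 8) = (8/9)(7/8)(6/7) = 2/3.
Multiplying each by its prior: 1/9 · 0 = 0, 1/3 · 0 = 0, 1/9 · 1/21 = 1/189, 4/9 · 2/3 = 8/27; with total 19/63.
So P(r = 4 | data) = (1/189) / (19/63) = 1/57.

0.018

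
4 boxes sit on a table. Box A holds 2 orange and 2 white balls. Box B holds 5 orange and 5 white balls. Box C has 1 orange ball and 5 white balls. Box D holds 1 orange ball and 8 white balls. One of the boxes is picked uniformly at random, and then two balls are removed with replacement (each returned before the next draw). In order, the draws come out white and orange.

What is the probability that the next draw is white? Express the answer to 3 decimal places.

0.615

Under each hypothesis, the probability of the observed sequence is: P(data | box A) = (2/4)(2/4) = 0.25; P(data | box B) = (5/10)(5/10) = 0.25; P(data | box C) = (5/6)(1/6) = 0.13889; P(data | box D) = (8/9)(1/9) = 0.098765.
Multiplying each by its prior: 1/4 · 0.25 = 0.0625, 1/4 · 0.25 = 0.0625, 1/4 · 0.13889 = 0.034722, 1/4 · 0.098765 = 0.024691; summing to 0.18441.
Dividing through by the total gives posterior P(box A | data) = 0.33891, P(box B | data) = 0.33891, P(box C | data) = 0.18828, P(box D | data) = 0.13389.
So P(white next | data) = Σ P(white next | H) P(H | data) = (1/2)(0.33891) + (1/2)(0.33891) + (5/6)(0.18828) + (8/9)(0.13389) = 0.61483.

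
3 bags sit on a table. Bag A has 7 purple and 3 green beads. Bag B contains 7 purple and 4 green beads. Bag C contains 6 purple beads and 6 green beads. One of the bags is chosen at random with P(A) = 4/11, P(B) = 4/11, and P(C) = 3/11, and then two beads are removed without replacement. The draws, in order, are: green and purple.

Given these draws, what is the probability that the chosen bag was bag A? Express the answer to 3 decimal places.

For each hypothesis, P(data | H) works out to: P(data | bag A) = (3/10)(7/9) = 0.23333; P(data | bag B) = (4/11)(7/10) = 0.25455; P(data | bag C) = (6/12)(6/11) = 0.27273.
Weighting by the prior gives 4/11 · 0.23333 = 0.084848, 4/11 · 0.25455 = 0.092562, 3/11 · 0.27273 = 0.07438; summing to 0.25179.
Hence P(bag A | data) = (0.084848) / (0.25179) = 0.33698.

0.337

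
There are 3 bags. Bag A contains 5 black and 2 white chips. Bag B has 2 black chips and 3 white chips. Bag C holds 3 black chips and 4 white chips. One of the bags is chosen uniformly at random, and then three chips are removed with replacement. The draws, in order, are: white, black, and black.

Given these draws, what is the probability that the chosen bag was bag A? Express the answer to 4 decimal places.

Compute the likelihood of the observed sequence for each case: P(data | bag A) = (2/7)(5/7)(5/7) = 0.14577; P(data | bag B) = (3/5)(2/5)(2/5) = 0.096; P(data | bag C) = (4/7)(3/7)(3/7) = 0.10496.
Multiplying each by its prior: 1/3 · 0.14577 = 0.048591, 1/3 · 0.096 = 0.032, 1/3 · 0.10496 = 0.034985; summing to 0.11558.
By Bayes' rule, P(bag A | data) = (0.048591) / (0.11558) = 0.42042.

0.4204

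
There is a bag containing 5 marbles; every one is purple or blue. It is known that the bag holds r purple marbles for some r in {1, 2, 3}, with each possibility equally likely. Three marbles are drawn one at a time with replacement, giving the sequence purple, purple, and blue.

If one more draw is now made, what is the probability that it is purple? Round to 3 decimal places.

0.482

Under each hypothesis, the probability of the observed sequence is: P(data | r = 1) = (1/5)(1/5)(4/5) = 4/125; P(data | r = 2) = (2/5)(2/5)(3/5) = 12/125; P(data | r = 3) = (3/5)(3/5)(2/5) = 18/125.
Multiplying each by its prior: 1/3 · 4/125 = 4/375, 1/3 · 12/125 = 4/125, 1/3 · 18/125 = 6/125; with total 34/375.
The posterior is then P(r = 1 | data) = 2/17, P(r = 2 | data) = 6/17, P(r = 3 | data) = 9/17.
So P(purple next | data) = Σ P(purple next | H) P(H | data) = (1/5)(2/17) + (2/5)(6/17) + (3/5)(9/17) = 41/85.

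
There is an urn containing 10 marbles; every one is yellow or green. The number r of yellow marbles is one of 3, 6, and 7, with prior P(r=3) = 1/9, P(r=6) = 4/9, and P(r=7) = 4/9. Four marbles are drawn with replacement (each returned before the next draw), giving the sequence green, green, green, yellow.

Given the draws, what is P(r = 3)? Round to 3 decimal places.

0.310

Under each hypothesis, the probability of the observed sequence is: P(data | r = 3) = (7/10)(7/10)(7/10)(3/10) = 0.1029; P(data | r = 6) = (4/10)(4/10)(4/10)(6/10) = 0.0384; P(data | r = 7) = (3/10)(3/10)(3/10)(7/10) = 0.0189.
The prior-weighted likelihoods are 1/9 · 0.1029 = 0.011433, 4/9 · 0.0384 = 0.017067, 4/9 · 0.0189 = 0.0084; with total 0.0369.
So P(r = 3 | data) = (0.011433) / (0.0369) = 0.30985.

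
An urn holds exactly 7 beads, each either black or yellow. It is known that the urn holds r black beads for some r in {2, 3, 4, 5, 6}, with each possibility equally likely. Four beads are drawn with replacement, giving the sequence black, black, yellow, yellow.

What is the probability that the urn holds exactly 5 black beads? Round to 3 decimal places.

Compute the likelihood of the observed sequence for each case: P(data | r = 2) = (2/7)(2/7)(5/7)(5/7) = 0.041649; P(data | r = 3) = (3/7)(3/7)(4/7)(4/7) = 0.059975; P(data | r = 4) = (4/7)(4/7)(3/7)(3/7) = 0.059975; P(data | r = 5) = (5/7)(5/7)(2/7)(2/7) = 0.041649; P(data | r = 6) = (6/7)(6/7)(1/7)(1/7) = 0.014994.
Multiplying each by its prior: 1/5 · 0.041649 = 0.0083299, 1/5 · 0.059975 = 0.011995, 1/5 · 0.059975 = 0.011995, 1/5 · 0.041649 = 0.0083299, 1/5 · 0.014994 = 0.0029988; summing to 0.043648.
So P(r = 5 | data) = (0.0083299) / (0.043648) = 0.19084.

0.191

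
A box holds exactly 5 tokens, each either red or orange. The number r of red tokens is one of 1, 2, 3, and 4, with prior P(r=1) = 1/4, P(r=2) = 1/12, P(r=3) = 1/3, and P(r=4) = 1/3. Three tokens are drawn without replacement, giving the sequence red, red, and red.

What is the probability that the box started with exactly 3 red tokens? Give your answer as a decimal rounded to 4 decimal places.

0.2000

The likelihood of the observed sequence under each hypothesis: P(data | r = 1) = (1/5)(0/4) = 0; P(data | r = 2) = (2/5)(1/4)(0/3) = 0; P(data | r = 3) = (3/5)(2/4)(1/3) = 1/10; P(data | r = 4) = (4/5)(3/4)(2/3) = 2/5.
Multiplying each by its prior: 1/4 · 0 = 0, 1/12 · 0 = 0, 1/3 · 1/10 = 1/30, 1/3 · 2/5 = 2/15; summing to 1/6.
Therefore the posterior P(r = 3 | data) = (1/30) / (1/6) = 1/5.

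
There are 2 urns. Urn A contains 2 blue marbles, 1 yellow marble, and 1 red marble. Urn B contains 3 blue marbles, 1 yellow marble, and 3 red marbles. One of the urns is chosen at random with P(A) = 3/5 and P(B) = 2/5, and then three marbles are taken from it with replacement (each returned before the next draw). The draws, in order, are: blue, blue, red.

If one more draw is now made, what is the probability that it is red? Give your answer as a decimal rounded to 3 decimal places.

Compute the likelihood of the observed sequence for each case: P(data | urn A) = (2/4)(2/4)(1/4) = 0.0625; P(data | urn B) = (3/7)(3/7)(3/7) = 0.078717.
Weighting by the prior gives 3/5 · 0.0625 = 0.0375, 2/5 · 0.078717 = 0.031487; these sum to 0.068987.
The posterior is then P(urn A | data) = 0.54358, P(urn B | data) = 0.45642.
Averaging over the posterior, P(red next | data) = (1/4)(0.54358) + (3/7)(0.45642) = 0.3315.

0.332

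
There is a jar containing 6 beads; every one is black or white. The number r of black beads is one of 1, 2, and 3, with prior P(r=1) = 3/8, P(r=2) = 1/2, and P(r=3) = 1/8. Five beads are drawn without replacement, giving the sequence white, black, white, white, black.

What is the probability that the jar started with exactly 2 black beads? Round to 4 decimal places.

Compute the likelihood of the observed sequence for each case: P(data | r = 1) = (5/6)(1/5)(4/4)(3/3)(0/2) = 0; P(data | r = 2) = (4/6)(2/5)(3/4)(2/3)(1/2) = 1/15; P(data | r = 3) = (3/6)(3/5)(2/4)(1/3)(2/2) = 1/20.
The prior-weighted likelihoods are 3/8 · 0 = 0, 1/2 · 1/15 = 1/30, 1/8 · 1/20 = 1/160; these sum to 19/480.
Hence P(r = 2 | data) = (1/30) / (19/480) = 16/19.

0.8421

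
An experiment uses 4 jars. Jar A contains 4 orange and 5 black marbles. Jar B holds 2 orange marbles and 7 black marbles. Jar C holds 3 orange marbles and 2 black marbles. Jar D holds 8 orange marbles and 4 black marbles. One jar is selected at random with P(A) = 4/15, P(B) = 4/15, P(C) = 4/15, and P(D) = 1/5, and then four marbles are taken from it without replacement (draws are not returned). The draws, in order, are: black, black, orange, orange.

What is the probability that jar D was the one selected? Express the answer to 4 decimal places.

0.1700

For each hypothesis, P(data | H) works out to: P(data | jar A) = (5/9)(4/8)(4/7)(3/6) = 0.079365; P(data | jar B) = (7/9)(6/8)(2/7)(1/6) = 0.027778; P(data | jar C) = (2/5)(1/4)(3/3)(2/2) = 0.1; P(data | jar D) = (4/12)(3/11)(8/10)(7/9) = 0.056566.
The prior-weighted likelihoods are 4/15 · 0.079365 = 0.021164, 4/15 · 0.027778 = 0.0074074, 4/15 · 0.1 = 0.026667, 1/5 · 0.056566 = 0.011313; summing to 0.066551.
Therefore the posterior P(jar D | data) = (0.011313) / (0.066551) = 0.16999.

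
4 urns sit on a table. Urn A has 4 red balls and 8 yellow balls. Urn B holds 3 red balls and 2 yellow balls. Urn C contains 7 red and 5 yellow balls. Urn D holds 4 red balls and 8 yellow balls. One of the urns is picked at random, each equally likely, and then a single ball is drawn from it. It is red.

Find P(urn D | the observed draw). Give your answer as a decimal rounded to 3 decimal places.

For each hypothesis, P(data | H) works out to: P(data | urn A) = (4/12) = 1/3; P(data | urn B) = (3/5) = 3/5; P(data | urn C) = (7/12) = 7/12; P(data | urn D) = (4/12) = 1/3.
Multiplying each by its prior: 1/4 · 1/3 = 1/12, 1/4 · 3/5 = 3/20, 1/4 · 7/12 = 7/48, 1/4 · 1/3 = 1/12; summing to 37/80.
Hence P(urn D | data) = (1/12) / (37/80) = 20/111.

0.180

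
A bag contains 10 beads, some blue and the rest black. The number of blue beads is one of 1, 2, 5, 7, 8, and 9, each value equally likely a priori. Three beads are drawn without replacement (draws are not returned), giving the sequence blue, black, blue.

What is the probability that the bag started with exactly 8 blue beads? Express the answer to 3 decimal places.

0.263

Under each hypothesis, the probability of the observed sequence is: P(data | r = 1) = (1/10)(9/9)(0/8) = 0; P(data | r = 2) = (2/10)(8/9)(1/8) = 1/45; P(data | r = 5) = (5/10)(5/9)(4/8) = 5/36; P(data | r = 7) = (7/10)(3/9)(6/8) = 7/40; P(data | r = 8) = (8/10)(2/9)(7/8) = 7/45; P(data | r = 9) = (9/10)(1/9)(8/8) = 1/10.
Multiplying each by its prior: 1/6 · 0 = 0, 1/6 · 1/45 = 1/270, 1/6 · 5/36 = 5/216, 1/6 · 7/40 = 7/240, 1/6 · 7/45 = 7/270, 1/6 · 1/10 = 1/60; summing to 71/720.
So P(r = 8 | data) = (7/270) / (71/720) = 56/213.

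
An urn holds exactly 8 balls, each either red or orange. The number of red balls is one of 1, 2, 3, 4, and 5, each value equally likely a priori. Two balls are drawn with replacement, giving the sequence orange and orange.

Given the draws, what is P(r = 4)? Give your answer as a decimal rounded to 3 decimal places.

For each hypothesis, P(data | H) works out to: P(data | r = 1) = (7/8)(7/8) = 49/64; P(data | r = 2) = (6/8)(6/8) = 9/16; P(data | r = 3) = (5/8)(5/8) = 25/64; P(data | r = 4) = (4/8)(4/8) = 1/4; P(data | r = 5) = (3/8)(3/8) = 9/64.
Multiplying each by its prior: 1/5 · 49/64 = 49/320, 1/5 · 9/16 = 9/80, 1/5 · 25/64 = 5/64, 1/5 · 1/4 = 1/20, 1/5 · 9/64 = 9/320; these sum to 27/64.
So P(r = 4 | data) = (1/20) / (27/64) = 16/135.

0.119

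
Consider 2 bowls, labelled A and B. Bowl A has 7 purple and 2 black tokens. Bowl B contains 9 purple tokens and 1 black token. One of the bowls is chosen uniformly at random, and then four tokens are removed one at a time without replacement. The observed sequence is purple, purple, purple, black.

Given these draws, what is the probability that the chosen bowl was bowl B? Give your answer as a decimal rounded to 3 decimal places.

Compute the likelihood of the observed sequence for each case: P(data | bowl A) = (7/9)(6/8)(5/7)(2/6) = 5/36; P(data | bowl B) = (9/10)(8/9)(7/8)(1/7) = 1/10.
Multiplying each by its prior: 1/2 · 5/36 = 5/72, 1/2 · 1/10 = 1/20; with total 43/360.
Therefore the posterior P(bowl B | data) = (1/20) / (43/360) = 18/43.

0.419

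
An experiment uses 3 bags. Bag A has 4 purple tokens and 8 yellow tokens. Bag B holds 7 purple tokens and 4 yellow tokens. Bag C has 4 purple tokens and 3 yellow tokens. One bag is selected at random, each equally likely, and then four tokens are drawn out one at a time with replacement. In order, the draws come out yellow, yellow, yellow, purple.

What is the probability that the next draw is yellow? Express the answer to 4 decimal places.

The likelihood of the observed sequence under each hypothesis: P(data | bag A) = (8/12)(8/12)(8/12)(4/12) = 0.098765; P(data | bag B) = (4/11)(4/11)(4/11)(7/11) = 0.030599; P(data | bag C) = (3/7)(3/7)(3/7)(4/7) = 0.044981.
The prior-weighted likelihoods are 1/3 · 0.098765 = 0.032922, 1/3 · 0.030599 = 0.0102, 1/3 · 0.044981 = 0.014994; summing to 0.058115.
The posterior is then P(bag A | data) = 0.56649, P(bag B | data) = 0.17551, P(bag C | data) = 0.258.
Averaging over the posterior, P(yellow next | data) = (2/3)(0.56649) + (4/11)(0.17551) + (3/7)(0.258) = 0.55205.

0.5521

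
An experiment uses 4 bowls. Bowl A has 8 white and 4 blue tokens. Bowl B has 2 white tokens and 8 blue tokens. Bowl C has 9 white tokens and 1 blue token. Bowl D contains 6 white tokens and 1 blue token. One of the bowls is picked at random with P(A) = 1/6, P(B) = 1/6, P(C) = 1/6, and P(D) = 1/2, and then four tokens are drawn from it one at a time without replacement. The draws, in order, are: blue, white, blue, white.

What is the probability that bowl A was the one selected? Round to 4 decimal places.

The likelihood of the observed sequence under each hypothesis: P(data | bowl A) = (4/12)(8/11)(3/10)(7/9) = 0.056566; P(data | bowl B) = (8/10)(2/9)(7/8)(1/7) = 0.022222; P(data | bowl C) = (1/10)(9/9)(0/8) = 0; P(data | bowl D) = (1/7)(6/6)(0/5) = 0.
Multiplying each by its prior: 1/6 · 0.056566 = 0.0094276, 1/6 · 0.022222 = 0.0037037, 1/6 · 0 = 0, 1/2 · 0 = 0; these sum to 0.013131.
So P(bowl A | data) = (0.0094276) / (0.013131) = 0.71795.

0.7179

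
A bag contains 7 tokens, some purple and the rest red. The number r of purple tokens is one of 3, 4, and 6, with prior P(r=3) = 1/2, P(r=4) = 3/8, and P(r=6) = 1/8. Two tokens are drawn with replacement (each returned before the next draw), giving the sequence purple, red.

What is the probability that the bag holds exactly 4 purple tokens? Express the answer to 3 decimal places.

0.400

Compute the likelihood of the observed sequence for each case: P(data | r = 3) = (3/7)(4/7) = 12/49; P(data | r = 4) = (4/7)(3/7) = 12/49; P(data | r = 6) = (6/7)(1/7) = 6/49.
Weighting by the prior gives 1/2 · 12/49 = 6/49, 3/8 · 12/49 = 9/98, 1/8 · 6/49 = 3/196; summing to 45/196.
By Bayes' rule, P(r = 4 | data) = (9/98) / (45/196) = 2/5.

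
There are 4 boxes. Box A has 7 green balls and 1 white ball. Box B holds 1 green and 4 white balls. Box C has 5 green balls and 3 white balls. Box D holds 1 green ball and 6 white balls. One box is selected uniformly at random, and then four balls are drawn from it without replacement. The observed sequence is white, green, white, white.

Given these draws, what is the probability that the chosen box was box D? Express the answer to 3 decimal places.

The likelihood of the observed sequence under each hypothesis: P(data | box A) = (1/8)(7/7)(0/6) = 0; P(data | box B) = (4/5)(1/4)(3/3)(2/2) = 0.2; P(data | box C) = (3/8)(5/7)(2/6)(1/5) = 0.017857; P(data | box D) = (6/7)(1/6)(5/5)(4/4) = 0.14286.
Multiplying each by its prior: 1/4 · 0 = 0, 1/4 · 0.2 = 0.05, 1/4 · 0.017857 = 0.0044643, 1/4 · 0.14286 = 0.035714; these sum to 0.090179.
Hence P(box D | data) = (0.035714) / (0.090179) = 0.39604.

0.396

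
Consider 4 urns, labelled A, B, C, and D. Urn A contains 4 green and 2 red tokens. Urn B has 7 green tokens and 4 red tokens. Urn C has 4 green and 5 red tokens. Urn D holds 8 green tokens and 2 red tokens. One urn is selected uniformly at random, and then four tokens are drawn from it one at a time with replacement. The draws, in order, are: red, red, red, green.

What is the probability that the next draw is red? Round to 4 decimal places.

The likelihood of the observed sequence under each hypothesis: P(data | urn A) = (2/6)(2/6)(2/6)(4/6) = 0.024691; P(data | urn B) = (4/11)(4/11)(4/11)(7/11) = 0.030599; P(data | urn C) = (5/9)(5/9)(5/9)(4/9) = 0.076208; P(data | urn D) = (2/10)(2/10)(2/10)(8/10) = 0.0064.
Weighting by the prior gives 1/4 · 0.024691 = 0.0061728, 1/4 · 0.030599 = 0.0076498, 1/4 · 0.076208 = 0.019052, 1/4 · 0.0064 = 0.0016; summing to 0.034475.
Dividing through by the total gives posterior P(urn A | data) = 0.17905, P(urn B | data) = 0.2219, P(urn C | data) = 0.55264, P(urn D | data) = 0.046411.
Averaging over the posterior, P(red next | data) = (1/3)(0.17905) + (4/11)(0.2219) + (5/9)(0.55264) + (1/5)(0.046411) = 0.45668.

0.4567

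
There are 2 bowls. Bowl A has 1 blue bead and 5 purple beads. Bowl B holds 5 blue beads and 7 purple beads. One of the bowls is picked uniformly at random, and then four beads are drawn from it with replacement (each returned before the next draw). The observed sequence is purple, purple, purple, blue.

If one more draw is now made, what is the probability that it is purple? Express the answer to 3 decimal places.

Compute the likelihood of the observed sequence for each case: P(data | bowl A) = (5/6)(5/6)(5/6)(1/6) = 0.096451; P(data | bowl B) = (7/12)(7/12)(7/12)(5/12) = 0.082706.
The prior-weighted likelihoods are 1/2 · 0.096451 = 0.048225, 1/2 · 0.082706 = 0.041353; these sum to 0.089579.
Dividing through by the total gives posterior P(bowl A | data) = 0.53836, P(bowl B | data) = 0.46164.
Averaging over the posterior, P(purple next | data) = (5/6)(0.53836) + (7/12)(0.46164) = 0.71792.

0.718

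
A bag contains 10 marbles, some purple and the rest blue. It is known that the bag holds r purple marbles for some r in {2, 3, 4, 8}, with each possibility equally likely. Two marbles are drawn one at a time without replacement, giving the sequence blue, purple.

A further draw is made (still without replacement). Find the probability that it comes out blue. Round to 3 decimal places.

Compute the likelihood of the observed sequence for each case: P(data | r = 2) = (8/10)(2/9) = 8/45; P(data | r = 3) = (7/10)(3/9) = 7/30; P(data | r = 4) = (6/10)(4/9) = 4/15; P(data | r = 8) = (2/10)(8/9) = 8/45.
Weighting by the prior gives 1/4 · 8/45 = 2/45, 1/4 · 7/30 = 7/120, 1/4 · 4/15 = 1/15, 1/4 · 8/45 = 2/45; summing to 77/360.
Dividing through by the total gives posterior P(r = 2 | data) = 16/77, P(r = 3 | data) = 3/11, P(r = 4 | data) = 24/77, P(r = 8 | data) = 16/77.
Averaging over the posterior, P(blue next | data) = (7/8)(16/77) + (3/4)(3/11) + (5/8)(24/77) + (1/8)(16/77) = 17/28.

0.607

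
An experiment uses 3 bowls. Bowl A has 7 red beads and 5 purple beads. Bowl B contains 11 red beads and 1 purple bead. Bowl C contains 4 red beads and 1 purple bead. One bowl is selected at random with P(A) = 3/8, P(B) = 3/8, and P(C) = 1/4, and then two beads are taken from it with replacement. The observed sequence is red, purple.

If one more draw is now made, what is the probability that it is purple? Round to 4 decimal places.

Compute the likelihood of the observed sequence for each case: P(data | bowl A) = (7/12)(5/12) = 0.24306; P(data | bowl B) = (11/12)(1/12) = 0.076389; P(data | bowl C) = (4/5)(1/5) = 0.16.
Multiplying each by its prior: 3/8 · 0.24306 = 0.091146, 3/8 · 0.076389 = 0.028646, 1/4 · 0.16 = 0.04; these sum to 0.15979.
Dividing through by the total gives posterior P(bowl A | data) = 0.5704, P(bowl B | data) = 0.17927, P(bowl C | data) = 0.25033.
Averaging over the posterior, P(purple next | data) = (5/12)(0.5704) + (1/12)(0.17927) + (1/5)(0.25033) = 0.30267.

0.3027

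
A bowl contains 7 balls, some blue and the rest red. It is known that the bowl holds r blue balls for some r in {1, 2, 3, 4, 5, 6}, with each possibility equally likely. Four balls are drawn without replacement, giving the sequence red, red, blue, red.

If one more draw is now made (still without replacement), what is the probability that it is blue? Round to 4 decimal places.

0.3333

Compute the likelihood of the observed sequence for each case: P(data | r = 1) = (6/7)(5/6)(1/5)(4/4) = 1/7; P(data | r = 2) = (5/7)(4/6)(2/5)(3/4) = 1/7; P(data | r = 3) = (4/7)(3/6)(3/5)(2/4) = 3/35; P(data | r = 4) = (3/7)(2/6)(4/5)(1/4) = 1/35; P(data | r = 5) = (2/7)(1/6)(5/5)(0/4) = 0; P(data | r = 6) = (1/7)(0/6) = 0.
The prior-weighted likelihoods are 1/6 · 1/7 = 1/42, 1/6 · 1/7 = 1/42, 1/6 · 3/35 = 1/70, 1/6 · 1/35 = 1/210, 1/6 · 0 = 0, 1/6 · 0 = 0; with total 1/15.
Normalising, the posterior is P(r = 1 | data) = 5/14, P(r = 2 | data) = 5/14, P(r = 3 | data) = 3/14, P(r = 4 | data) = 1/14, P(r = 5 | data) = 0, P(r = 6 | data) = 0.
The predictive probability is P(blue next | data) = (0)(5/14) + (1/3)(5/14) + (2/3)(3/14) + (1)(1/14) = 1/3.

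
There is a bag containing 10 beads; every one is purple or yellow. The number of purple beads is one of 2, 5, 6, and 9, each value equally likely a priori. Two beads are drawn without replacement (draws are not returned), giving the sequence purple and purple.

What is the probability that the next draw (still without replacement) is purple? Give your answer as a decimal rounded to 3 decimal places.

Compute the likelihood of the observed sequence for each case: P(data | r = 2) = (2/10)(1/9) = 1/45; P(data | r = 5) = (5/10)(4/9) = 2/9; P(data | r = 6) = (6/10)(5/9) = 1/3; P(data | r = 9) = (9/10)(8/9) = 4/5.
Weighting by the prior gives 1/4 · 1/45 = 1/180, 1/4 · 2/9 = 1/18, 1/4 · 1/3 = 1/12, 1/4 · 4/5 = 1/5; with total 31/90.
Normalising, the posterior is P(r = 2 | data) = 1/62, P(r = 5 | data) = 5/31, P(r = 6 | data) = 15/62, P(r = 9 | data) = 18/31.
So P(purple next | data) = Σ P(purple next | H) P(H | data) = (0)(1/62) + (3/8)(5/31) + (1/2)(15/62) + (7/8)(18/31) = 171/248.

0.690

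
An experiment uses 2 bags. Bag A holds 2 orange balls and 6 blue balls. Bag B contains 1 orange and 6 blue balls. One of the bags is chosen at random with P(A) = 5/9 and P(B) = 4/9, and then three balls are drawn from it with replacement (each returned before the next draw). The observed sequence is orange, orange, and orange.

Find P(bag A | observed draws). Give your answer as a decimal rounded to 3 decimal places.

0.870

Compute the likelihood of the observed sequence for each case: P(data | bag A) = (2/8)(2/8)(2/8) = 0.015625; P(data | bag B) = (1/7)(1/7)(1/7) = 0.0029155.
Multiplying each by its prior: 5/9 · 0.015625 = 0.0086806, 4/9 · 0.0029155 = 0.0012958; summing to 0.0099763.
Therefore the posterior P(bag A | data) = (0.0086806) / (0.0099763) = 0.87012.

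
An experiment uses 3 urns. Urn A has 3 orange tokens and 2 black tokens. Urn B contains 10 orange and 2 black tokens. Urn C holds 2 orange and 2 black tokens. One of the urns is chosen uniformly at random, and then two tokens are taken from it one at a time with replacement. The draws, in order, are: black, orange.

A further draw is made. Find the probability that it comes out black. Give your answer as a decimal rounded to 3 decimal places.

0.388

For each hypothesis, P(data | H) works out to: P(data | urn A) = (2/5)(3/5) = 0.24; P(data | urn B) = (2/12)(10/12) = 0.13889; P(data | urn C) = (2/4)(2/4) = 0.25.
Multiplying each by its prior: 1/3 · 0.24 = 0.08, 1/3 · 0.13889 = 0.046296, 1/3 · 0.25 = 0.083333; summing to 0.20963.
Normalising, the posterior is P(urn A | data) = 0.38163, P(urn B | data) = 0.22085, P(urn C | data) = 0.39753.
The predictive probability is P(black next | data) = (2/5)(0.38163) + (1/6)(0.22085) + (1/2)(0.39753) = 0.38822.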